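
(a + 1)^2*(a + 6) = a^3 + 8*a^2 + 13*a + 6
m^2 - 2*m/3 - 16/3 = (m - 8/3)*(m + 2)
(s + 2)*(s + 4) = s^2 + 6*s + 8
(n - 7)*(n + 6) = n^2 - n - 42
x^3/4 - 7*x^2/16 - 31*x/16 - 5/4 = (x/4 + 1/4)*(x - 4)*(x + 5/4)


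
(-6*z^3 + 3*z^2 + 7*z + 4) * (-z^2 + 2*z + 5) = 6*z^5 - 15*z^4 - 31*z^3 + 25*z^2 + 43*z + 20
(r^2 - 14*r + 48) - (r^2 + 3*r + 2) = 46 - 17*r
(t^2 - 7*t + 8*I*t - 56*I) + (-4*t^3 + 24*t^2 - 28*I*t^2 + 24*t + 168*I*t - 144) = -4*t^3 + 25*t^2 - 28*I*t^2 + 17*t + 176*I*t - 144 - 56*I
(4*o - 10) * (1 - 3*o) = -12*o^2 + 34*o - 10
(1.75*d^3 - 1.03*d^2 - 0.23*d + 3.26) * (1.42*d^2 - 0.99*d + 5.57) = 2.485*d^5 - 3.1951*d^4 + 10.4406*d^3 - 0.880200000000002*d^2 - 4.5085*d + 18.1582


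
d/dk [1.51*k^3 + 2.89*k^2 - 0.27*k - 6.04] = 4.53*k^2 + 5.78*k - 0.27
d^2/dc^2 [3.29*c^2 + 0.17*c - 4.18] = 6.58000000000000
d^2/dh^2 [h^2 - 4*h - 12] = 2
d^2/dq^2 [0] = 0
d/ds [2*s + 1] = 2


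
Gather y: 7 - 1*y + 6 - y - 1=12 - 2*y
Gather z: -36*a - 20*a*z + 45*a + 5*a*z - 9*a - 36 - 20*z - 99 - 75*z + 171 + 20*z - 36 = z*(-15*a - 75)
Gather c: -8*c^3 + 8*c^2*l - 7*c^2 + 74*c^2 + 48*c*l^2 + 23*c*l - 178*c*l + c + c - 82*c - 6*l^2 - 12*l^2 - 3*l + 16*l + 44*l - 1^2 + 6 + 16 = -8*c^3 + c^2*(8*l + 67) + c*(48*l^2 - 155*l - 80) - 18*l^2 + 57*l + 21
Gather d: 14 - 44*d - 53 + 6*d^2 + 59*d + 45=6*d^2 + 15*d + 6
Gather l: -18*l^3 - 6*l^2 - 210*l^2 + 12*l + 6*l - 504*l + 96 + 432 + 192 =-18*l^3 - 216*l^2 - 486*l + 720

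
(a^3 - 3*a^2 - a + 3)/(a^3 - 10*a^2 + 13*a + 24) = (a - 1)/(a - 8)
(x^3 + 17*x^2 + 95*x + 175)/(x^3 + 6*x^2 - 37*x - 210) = (x + 5)/(x - 6)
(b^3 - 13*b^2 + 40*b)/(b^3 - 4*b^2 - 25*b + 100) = b*(b - 8)/(b^2 + b - 20)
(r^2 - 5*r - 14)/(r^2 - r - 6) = (r - 7)/(r - 3)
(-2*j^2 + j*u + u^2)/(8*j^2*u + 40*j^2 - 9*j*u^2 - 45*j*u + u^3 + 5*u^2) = (2*j + u)/(-8*j*u - 40*j + u^2 + 5*u)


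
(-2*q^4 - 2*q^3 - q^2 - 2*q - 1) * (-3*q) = 6*q^5 + 6*q^4 + 3*q^3 + 6*q^2 + 3*q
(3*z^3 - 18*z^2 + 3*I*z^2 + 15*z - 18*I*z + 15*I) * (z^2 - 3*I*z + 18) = 3*z^5 - 18*z^4 - 6*I*z^4 + 78*z^3 + 36*I*z^3 - 378*z^2 + 24*I*z^2 + 315*z - 324*I*z + 270*I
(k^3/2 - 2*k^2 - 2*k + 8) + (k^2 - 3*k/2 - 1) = k^3/2 - k^2 - 7*k/2 + 7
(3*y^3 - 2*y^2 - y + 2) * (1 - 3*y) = -9*y^4 + 9*y^3 + y^2 - 7*y + 2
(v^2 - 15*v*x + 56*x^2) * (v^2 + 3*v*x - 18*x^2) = v^4 - 12*v^3*x - 7*v^2*x^2 + 438*v*x^3 - 1008*x^4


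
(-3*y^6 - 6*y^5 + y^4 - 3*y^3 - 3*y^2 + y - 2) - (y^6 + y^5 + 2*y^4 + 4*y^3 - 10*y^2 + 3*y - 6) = -4*y^6 - 7*y^5 - y^4 - 7*y^3 + 7*y^2 - 2*y + 4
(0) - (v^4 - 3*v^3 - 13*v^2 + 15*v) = -v^4 + 3*v^3 + 13*v^2 - 15*v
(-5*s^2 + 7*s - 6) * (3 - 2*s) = 10*s^3 - 29*s^2 + 33*s - 18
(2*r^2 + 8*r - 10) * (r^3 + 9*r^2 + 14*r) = 2*r^5 + 26*r^4 + 90*r^3 + 22*r^2 - 140*r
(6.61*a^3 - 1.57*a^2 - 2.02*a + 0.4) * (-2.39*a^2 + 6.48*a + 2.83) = -15.7979*a^5 + 46.5851*a^4 + 13.3605*a^3 - 18.4887*a^2 - 3.1246*a + 1.132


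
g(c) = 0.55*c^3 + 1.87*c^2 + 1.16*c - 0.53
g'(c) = 1.65*c^2 + 3.74*c + 1.16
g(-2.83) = -1.30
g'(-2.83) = 3.79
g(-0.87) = -0.49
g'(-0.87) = -0.84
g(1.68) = 9.30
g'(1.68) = 12.10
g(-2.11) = 0.18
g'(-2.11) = 0.61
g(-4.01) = -10.58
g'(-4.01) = 12.69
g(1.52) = 7.49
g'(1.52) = 10.66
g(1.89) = 12.06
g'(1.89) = 14.12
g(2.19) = 16.76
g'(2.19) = 17.26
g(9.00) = 562.33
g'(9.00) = 168.47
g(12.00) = 1233.07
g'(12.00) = 283.64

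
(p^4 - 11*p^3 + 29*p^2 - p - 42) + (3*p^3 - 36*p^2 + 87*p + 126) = p^4 - 8*p^3 - 7*p^2 + 86*p + 84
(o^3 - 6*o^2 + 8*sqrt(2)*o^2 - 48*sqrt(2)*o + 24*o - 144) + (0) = o^3 - 6*o^2 + 8*sqrt(2)*o^2 - 48*sqrt(2)*o + 24*o - 144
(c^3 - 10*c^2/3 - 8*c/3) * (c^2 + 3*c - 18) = c^5 - c^4/3 - 92*c^3/3 + 52*c^2 + 48*c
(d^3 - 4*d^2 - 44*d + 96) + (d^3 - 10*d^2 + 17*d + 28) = 2*d^3 - 14*d^2 - 27*d + 124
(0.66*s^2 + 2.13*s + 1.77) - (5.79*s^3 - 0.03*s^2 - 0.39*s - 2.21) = -5.79*s^3 + 0.69*s^2 + 2.52*s + 3.98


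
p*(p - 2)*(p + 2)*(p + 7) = p^4 + 7*p^3 - 4*p^2 - 28*p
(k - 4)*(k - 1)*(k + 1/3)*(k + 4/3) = k^4 - 10*k^3/3 - 35*k^2/9 + 40*k/9 + 16/9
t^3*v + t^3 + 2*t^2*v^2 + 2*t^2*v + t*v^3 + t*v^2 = (t + v)^2*(t*v + t)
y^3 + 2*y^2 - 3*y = y*(y - 1)*(y + 3)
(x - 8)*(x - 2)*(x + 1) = x^3 - 9*x^2 + 6*x + 16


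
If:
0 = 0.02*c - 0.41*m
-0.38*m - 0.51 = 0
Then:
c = -27.51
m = -1.34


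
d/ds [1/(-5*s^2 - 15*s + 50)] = (2*s + 3)/(5*(s^2 + 3*s - 10)^2)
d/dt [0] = 0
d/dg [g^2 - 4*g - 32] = 2*g - 4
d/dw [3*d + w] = 1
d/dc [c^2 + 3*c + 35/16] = 2*c + 3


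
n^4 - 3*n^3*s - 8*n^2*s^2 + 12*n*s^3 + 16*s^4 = (n - 4*s)*(n - 2*s)*(n + s)*(n + 2*s)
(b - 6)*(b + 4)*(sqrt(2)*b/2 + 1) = sqrt(2)*b^3/2 - sqrt(2)*b^2 + b^2 - 12*sqrt(2)*b - 2*b - 24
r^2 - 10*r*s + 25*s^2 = (r - 5*s)^2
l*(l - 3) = l^2 - 3*l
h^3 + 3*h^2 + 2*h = h*(h + 1)*(h + 2)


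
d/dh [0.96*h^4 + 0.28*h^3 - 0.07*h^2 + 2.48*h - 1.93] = 3.84*h^3 + 0.84*h^2 - 0.14*h + 2.48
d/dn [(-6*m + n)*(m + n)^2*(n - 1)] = (m + n)*((-6*m + n)*(m + n) + (m + n)*(n - 1) - 2*(6*m - n)*(n - 1))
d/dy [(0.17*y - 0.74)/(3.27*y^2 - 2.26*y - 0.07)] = (-0.5559*y^2 + 4.8396*y - 1.6843)/(10.6929*y^4 - 14.7804*y^3 + 4.6498*y^2 + 0.3164*y + 0.0049)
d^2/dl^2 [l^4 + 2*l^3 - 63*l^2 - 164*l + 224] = 12*l^2 + 12*l - 126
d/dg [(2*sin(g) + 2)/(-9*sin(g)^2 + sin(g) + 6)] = 2*(9*sin(g)^2 + 18*sin(g) + 5)*cos(g)/(-9*sin(g)^2 + sin(g) + 6)^2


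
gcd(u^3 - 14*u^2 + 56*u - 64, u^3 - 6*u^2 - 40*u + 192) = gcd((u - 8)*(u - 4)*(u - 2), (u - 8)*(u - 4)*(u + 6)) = u^2 - 12*u + 32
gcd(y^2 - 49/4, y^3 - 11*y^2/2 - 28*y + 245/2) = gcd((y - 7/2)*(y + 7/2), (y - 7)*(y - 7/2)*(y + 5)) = y - 7/2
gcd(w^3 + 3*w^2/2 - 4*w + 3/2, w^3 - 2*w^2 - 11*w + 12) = w^2 + 2*w - 3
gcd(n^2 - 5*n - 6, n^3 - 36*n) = n - 6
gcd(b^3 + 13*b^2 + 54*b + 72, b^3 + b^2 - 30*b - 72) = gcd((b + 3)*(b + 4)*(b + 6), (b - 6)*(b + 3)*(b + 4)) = b^2 + 7*b + 12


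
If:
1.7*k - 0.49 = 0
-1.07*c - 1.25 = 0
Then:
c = -1.17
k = 0.29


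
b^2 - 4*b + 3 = (b - 3)*(b - 1)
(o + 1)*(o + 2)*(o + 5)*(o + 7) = o^4 + 15*o^3 + 73*o^2 + 129*o + 70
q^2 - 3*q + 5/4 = (q - 5/2)*(q - 1/2)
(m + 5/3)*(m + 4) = m^2 + 17*m/3 + 20/3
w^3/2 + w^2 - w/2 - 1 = (w/2 + 1/2)*(w - 1)*(w + 2)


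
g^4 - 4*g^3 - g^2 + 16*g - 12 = (g - 3)*(g - 2)*(g - 1)*(g + 2)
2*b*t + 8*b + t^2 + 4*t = (2*b + t)*(t + 4)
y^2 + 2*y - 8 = (y - 2)*(y + 4)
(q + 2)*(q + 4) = q^2 + 6*q + 8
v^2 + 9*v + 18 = (v + 3)*(v + 6)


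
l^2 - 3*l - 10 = (l - 5)*(l + 2)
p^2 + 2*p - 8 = (p - 2)*(p + 4)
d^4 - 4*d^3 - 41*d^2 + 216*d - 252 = (d - 6)*(d - 3)*(d - 2)*(d + 7)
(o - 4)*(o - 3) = o^2 - 7*o + 12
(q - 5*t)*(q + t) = q^2 - 4*q*t - 5*t^2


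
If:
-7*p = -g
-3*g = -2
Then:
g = 2/3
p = 2/21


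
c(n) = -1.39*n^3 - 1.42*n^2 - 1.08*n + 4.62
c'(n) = -4.17*n^2 - 2.84*n - 1.08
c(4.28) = -134.99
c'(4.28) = -89.62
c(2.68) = -35.23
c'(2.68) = -38.64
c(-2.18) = 14.63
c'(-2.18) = -14.71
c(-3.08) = 35.09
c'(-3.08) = -31.89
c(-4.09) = 80.38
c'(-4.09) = -59.22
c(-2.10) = 13.50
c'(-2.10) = -13.51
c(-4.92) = 141.10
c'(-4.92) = -88.05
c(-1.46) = 7.50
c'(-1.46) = -5.82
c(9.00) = -1133.43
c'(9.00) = -364.41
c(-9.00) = 912.63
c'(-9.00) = -313.29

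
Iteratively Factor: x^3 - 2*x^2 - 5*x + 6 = (x - 1)*(x^2 - x - 6) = (x - 1)*(x + 2)*(x - 3)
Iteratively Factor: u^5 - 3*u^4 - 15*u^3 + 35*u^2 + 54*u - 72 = (u + 3)*(u^4 - 6*u^3 + 3*u^2 + 26*u - 24) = (u - 4)*(u + 3)*(u^3 - 2*u^2 - 5*u + 6) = (u - 4)*(u - 3)*(u + 3)*(u^2 + u - 2) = (u - 4)*(u - 3)*(u + 2)*(u + 3)*(u - 1)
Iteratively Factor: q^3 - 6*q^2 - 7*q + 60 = (q - 5)*(q^2 - q - 12) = (q - 5)*(q + 3)*(q - 4)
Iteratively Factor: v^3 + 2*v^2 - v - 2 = (v + 1)*(v^2 + v - 2) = (v - 1)*(v + 1)*(v + 2)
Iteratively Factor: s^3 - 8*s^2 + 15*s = (s)*(s^2 - 8*s + 15) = s*(s - 5)*(s - 3)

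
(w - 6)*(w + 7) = w^2 + w - 42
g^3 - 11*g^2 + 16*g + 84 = (g - 7)*(g - 6)*(g + 2)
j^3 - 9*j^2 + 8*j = j*(j - 8)*(j - 1)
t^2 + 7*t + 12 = (t + 3)*(t + 4)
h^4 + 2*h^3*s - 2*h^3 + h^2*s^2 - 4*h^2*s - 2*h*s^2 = h*(h - 2)*(h + s)^2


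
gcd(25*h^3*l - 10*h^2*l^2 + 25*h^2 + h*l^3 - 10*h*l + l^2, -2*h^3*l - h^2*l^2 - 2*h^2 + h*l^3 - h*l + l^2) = h*l + 1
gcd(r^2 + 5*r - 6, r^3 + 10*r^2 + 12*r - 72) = r + 6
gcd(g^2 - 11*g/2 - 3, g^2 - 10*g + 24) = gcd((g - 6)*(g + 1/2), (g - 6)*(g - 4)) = g - 6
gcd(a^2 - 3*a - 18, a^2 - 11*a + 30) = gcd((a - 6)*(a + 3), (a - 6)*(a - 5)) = a - 6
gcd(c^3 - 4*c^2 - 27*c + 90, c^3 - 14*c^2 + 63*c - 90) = c^2 - 9*c + 18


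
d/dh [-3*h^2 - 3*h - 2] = -6*h - 3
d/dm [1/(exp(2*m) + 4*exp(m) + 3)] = 2*(-exp(m) - 2)*exp(m)/(exp(2*m) + 4*exp(m) + 3)^2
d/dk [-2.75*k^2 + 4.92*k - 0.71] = 4.92 - 5.5*k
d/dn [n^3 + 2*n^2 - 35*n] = 3*n^2 + 4*n - 35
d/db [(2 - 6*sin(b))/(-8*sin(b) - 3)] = 34*cos(b)/(8*sin(b) + 3)^2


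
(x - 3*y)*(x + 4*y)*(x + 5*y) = x^3 + 6*x^2*y - 7*x*y^2 - 60*y^3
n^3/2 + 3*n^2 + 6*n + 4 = (n/2 + 1)*(n + 2)^2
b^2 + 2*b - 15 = (b - 3)*(b + 5)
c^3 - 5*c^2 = c^2*(c - 5)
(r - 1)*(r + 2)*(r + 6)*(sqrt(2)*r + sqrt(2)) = sqrt(2)*r^4 + 8*sqrt(2)*r^3 + 11*sqrt(2)*r^2 - 8*sqrt(2)*r - 12*sqrt(2)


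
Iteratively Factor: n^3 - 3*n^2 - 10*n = (n - 5)*(n^2 + 2*n) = (n - 5)*(n + 2)*(n)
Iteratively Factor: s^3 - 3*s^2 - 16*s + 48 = (s - 4)*(s^2 + s - 12) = (s - 4)*(s - 3)*(s + 4)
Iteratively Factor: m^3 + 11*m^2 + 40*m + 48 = (m + 4)*(m^2 + 7*m + 12) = (m + 4)^2*(m + 3)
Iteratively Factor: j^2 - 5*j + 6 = (j - 3)*(j - 2)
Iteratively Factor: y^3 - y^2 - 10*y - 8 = (y + 1)*(y^2 - 2*y - 8) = (y + 1)*(y + 2)*(y - 4)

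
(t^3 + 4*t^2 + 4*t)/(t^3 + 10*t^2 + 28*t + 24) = t/(t + 6)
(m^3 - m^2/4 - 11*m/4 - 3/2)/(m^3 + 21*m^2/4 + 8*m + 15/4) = (4*m^2 - 5*m - 6)/(4*m^2 + 17*m + 15)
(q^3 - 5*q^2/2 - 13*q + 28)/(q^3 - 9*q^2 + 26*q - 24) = (q + 7/2)/(q - 3)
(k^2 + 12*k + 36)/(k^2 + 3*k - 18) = (k + 6)/(k - 3)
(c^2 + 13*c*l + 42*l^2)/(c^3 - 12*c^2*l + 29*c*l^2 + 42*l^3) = (c^2 + 13*c*l + 42*l^2)/(c^3 - 12*c^2*l + 29*c*l^2 + 42*l^3)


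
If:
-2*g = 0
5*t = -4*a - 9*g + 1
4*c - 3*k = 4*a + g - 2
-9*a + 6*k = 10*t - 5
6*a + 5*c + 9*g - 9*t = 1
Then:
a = 287/753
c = -112/251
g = 0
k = -986/2259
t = -79/753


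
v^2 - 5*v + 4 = (v - 4)*(v - 1)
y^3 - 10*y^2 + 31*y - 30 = (y - 5)*(y - 3)*(y - 2)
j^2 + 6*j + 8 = (j + 2)*(j + 4)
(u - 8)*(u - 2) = u^2 - 10*u + 16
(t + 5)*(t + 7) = t^2 + 12*t + 35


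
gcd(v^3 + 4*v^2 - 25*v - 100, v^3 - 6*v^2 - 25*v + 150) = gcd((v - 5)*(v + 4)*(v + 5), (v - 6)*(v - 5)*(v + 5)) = v^2 - 25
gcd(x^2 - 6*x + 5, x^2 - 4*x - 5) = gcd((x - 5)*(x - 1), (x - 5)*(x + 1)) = x - 5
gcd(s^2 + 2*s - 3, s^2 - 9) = s + 3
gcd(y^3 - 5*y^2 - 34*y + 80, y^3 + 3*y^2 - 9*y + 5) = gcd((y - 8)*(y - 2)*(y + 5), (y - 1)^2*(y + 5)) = y + 5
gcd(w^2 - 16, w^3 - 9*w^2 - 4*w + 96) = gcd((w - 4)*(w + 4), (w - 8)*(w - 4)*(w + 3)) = w - 4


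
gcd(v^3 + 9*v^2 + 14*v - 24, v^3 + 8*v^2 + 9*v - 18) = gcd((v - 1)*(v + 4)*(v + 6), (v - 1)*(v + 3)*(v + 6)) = v^2 + 5*v - 6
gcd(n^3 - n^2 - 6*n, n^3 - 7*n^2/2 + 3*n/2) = n^2 - 3*n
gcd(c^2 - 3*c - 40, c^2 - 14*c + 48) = c - 8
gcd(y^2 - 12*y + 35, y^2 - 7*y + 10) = y - 5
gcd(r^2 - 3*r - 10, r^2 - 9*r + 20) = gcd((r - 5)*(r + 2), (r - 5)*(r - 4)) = r - 5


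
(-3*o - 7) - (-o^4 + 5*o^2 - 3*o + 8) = o^4 - 5*o^2 - 15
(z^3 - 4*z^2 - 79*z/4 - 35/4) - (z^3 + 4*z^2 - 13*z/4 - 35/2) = -8*z^2 - 33*z/2 + 35/4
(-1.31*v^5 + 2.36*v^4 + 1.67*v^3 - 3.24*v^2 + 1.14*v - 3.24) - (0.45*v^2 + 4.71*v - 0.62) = -1.31*v^5 + 2.36*v^4 + 1.67*v^3 - 3.69*v^2 - 3.57*v - 2.62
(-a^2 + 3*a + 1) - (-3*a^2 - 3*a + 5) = 2*a^2 + 6*a - 4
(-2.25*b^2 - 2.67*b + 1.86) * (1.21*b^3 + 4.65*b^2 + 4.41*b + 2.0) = -2.7225*b^5 - 13.6932*b^4 - 20.0874*b^3 - 7.6257*b^2 + 2.8626*b + 3.72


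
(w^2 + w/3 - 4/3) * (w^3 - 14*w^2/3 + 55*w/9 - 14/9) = w^5 - 13*w^4/3 + 29*w^3/9 + 181*w^2/27 - 26*w/3 + 56/27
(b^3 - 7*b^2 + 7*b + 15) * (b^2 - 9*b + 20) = b^5 - 16*b^4 + 90*b^3 - 188*b^2 + 5*b + 300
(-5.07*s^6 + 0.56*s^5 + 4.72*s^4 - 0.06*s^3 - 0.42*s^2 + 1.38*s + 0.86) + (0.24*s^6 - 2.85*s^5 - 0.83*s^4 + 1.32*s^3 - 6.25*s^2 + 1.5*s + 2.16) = -4.83*s^6 - 2.29*s^5 + 3.89*s^4 + 1.26*s^3 - 6.67*s^2 + 2.88*s + 3.02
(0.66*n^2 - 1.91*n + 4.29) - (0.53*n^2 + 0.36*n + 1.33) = 0.13*n^2 - 2.27*n + 2.96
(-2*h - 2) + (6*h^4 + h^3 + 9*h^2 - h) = 6*h^4 + h^3 + 9*h^2 - 3*h - 2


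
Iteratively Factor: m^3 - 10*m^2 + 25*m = (m - 5)*(m^2 - 5*m) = m*(m - 5)*(m - 5)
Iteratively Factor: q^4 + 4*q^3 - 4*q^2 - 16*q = (q + 2)*(q^3 + 2*q^2 - 8*q) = (q + 2)*(q + 4)*(q^2 - 2*q) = (q - 2)*(q + 2)*(q + 4)*(q)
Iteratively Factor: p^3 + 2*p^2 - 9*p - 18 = (p + 3)*(p^2 - p - 6) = (p - 3)*(p + 3)*(p + 2)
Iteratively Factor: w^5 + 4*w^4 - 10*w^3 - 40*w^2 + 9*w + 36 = (w - 1)*(w^4 + 5*w^3 - 5*w^2 - 45*w - 36) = (w - 1)*(w + 1)*(w^3 + 4*w^2 - 9*w - 36) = (w - 1)*(w + 1)*(w + 3)*(w^2 + w - 12) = (w - 1)*(w + 1)*(w + 3)*(w + 4)*(w - 3)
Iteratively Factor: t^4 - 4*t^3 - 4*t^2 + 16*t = (t - 4)*(t^3 - 4*t) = t*(t - 4)*(t^2 - 4) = t*(t - 4)*(t + 2)*(t - 2)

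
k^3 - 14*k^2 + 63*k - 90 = (k - 6)*(k - 5)*(k - 3)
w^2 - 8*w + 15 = (w - 5)*(w - 3)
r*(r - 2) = r^2 - 2*r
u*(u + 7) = u^2 + 7*u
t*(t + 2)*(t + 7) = t^3 + 9*t^2 + 14*t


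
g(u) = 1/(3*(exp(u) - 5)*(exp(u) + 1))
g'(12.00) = 0.00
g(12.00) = 0.00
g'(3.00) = 0.00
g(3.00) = 0.00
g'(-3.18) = 0.00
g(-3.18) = -0.06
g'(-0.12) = 0.01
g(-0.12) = -0.04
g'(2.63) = -0.01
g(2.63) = 0.00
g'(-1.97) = 0.01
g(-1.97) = -0.06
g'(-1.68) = 0.01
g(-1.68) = -0.06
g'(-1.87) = 0.01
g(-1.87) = -0.06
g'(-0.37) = 0.01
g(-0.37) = -0.05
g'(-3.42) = 0.00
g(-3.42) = -0.06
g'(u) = -exp(u)/(3*(exp(u) - 5)*(exp(u) + 1)^2) - exp(u)/(3*(exp(u) - 5)^2*(exp(u) + 1)) = 2*(2 - exp(u))*exp(u)/(3*(exp(4*u) - 8*exp(3*u) + 6*exp(2*u) + 40*exp(u) + 25))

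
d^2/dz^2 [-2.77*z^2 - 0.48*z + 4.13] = -5.54000000000000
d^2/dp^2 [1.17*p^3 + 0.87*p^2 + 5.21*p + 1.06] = 7.02*p + 1.74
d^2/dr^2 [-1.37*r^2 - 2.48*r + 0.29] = -2.74000000000000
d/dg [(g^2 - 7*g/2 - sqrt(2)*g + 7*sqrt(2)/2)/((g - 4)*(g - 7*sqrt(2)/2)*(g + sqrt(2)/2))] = (-4*g^4 + 8*sqrt(2)*g^3 + 28*g^3 - 94*g^2 - 52*sqrt(2)*g^2 + 112*sqrt(2)*g + 280*g - 532 - 7*sqrt(2))/(4*g^6 - 24*sqrt(2)*g^5 - 32*g^5 + 108*g^4 + 192*sqrt(2)*g^4 - 300*sqrt(2)*g^3 - 352*g^3 - 672*sqrt(2)*g^2 + 753*g^2 - 392*g + 1344*sqrt(2)*g + 784)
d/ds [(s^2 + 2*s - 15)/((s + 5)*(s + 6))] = 9/(s^2 + 12*s + 36)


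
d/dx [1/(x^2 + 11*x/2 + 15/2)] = 2*(-4*x - 11)/(2*x^2 + 11*x + 15)^2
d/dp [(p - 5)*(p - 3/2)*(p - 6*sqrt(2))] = 3*p^2 - 12*sqrt(2)*p - 13*p + 15/2 + 39*sqrt(2)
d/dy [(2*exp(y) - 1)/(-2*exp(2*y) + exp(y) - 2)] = ((2*exp(y) - 1)*(4*exp(y) - 1) - 4*exp(2*y) + 2*exp(y) - 4)*exp(y)/(2*exp(2*y) - exp(y) + 2)^2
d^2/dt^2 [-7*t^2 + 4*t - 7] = -14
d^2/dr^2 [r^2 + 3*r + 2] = 2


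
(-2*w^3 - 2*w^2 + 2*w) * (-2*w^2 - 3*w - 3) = 4*w^5 + 10*w^4 + 8*w^3 - 6*w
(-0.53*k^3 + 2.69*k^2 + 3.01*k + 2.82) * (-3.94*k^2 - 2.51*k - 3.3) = 2.0882*k^5 - 9.2683*k^4 - 16.8623*k^3 - 27.5429*k^2 - 17.0112*k - 9.306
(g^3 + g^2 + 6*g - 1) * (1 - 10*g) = -10*g^4 - 9*g^3 - 59*g^2 + 16*g - 1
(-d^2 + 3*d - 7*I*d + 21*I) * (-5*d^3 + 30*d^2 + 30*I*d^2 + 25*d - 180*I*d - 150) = 5*d^5 - 45*d^4 + 5*I*d^4 + 275*d^3 - 45*I*d^3 - 1665*d^2 - 85*I*d^2 + 3330*d + 1575*I*d - 3150*I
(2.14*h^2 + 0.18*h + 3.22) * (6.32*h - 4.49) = 13.5248*h^3 - 8.471*h^2 + 19.5422*h - 14.4578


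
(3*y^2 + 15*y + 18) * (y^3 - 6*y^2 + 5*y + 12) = 3*y^5 - 3*y^4 - 57*y^3 + 3*y^2 + 270*y + 216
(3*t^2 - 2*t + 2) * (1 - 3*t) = -9*t^3 + 9*t^2 - 8*t + 2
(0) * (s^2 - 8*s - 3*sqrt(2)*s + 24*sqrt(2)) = 0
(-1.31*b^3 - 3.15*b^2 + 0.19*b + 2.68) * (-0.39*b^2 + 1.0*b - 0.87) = 0.5109*b^5 - 0.0815000000000001*b^4 - 2.0844*b^3 + 1.8853*b^2 + 2.5147*b - 2.3316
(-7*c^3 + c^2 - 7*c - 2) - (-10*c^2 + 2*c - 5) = -7*c^3 + 11*c^2 - 9*c + 3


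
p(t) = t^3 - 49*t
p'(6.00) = 59.00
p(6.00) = -78.00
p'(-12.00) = 383.00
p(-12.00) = -1140.00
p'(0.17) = -48.91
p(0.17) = -8.33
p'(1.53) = -41.98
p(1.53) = -71.39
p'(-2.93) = -23.25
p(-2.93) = 118.42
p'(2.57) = -29.19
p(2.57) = -108.96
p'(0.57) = -48.03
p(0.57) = -27.74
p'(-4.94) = 24.21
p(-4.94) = 121.51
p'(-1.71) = -40.23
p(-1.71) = 78.79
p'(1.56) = -41.70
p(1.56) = -72.64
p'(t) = 3*t^2 - 49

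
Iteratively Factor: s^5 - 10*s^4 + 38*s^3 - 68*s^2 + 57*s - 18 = (s - 2)*(s^4 - 8*s^3 + 22*s^2 - 24*s + 9) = (s - 3)*(s - 2)*(s^3 - 5*s^2 + 7*s - 3) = (s - 3)*(s - 2)*(s - 1)*(s^2 - 4*s + 3) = (s - 3)^2*(s - 2)*(s - 1)*(s - 1)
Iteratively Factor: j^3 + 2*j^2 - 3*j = (j + 3)*(j^2 - j) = (j - 1)*(j + 3)*(j)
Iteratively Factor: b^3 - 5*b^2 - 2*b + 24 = (b - 4)*(b^2 - b - 6) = (b - 4)*(b + 2)*(b - 3)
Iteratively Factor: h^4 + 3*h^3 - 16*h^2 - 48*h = (h + 3)*(h^3 - 16*h) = h*(h + 3)*(h^2 - 16) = h*(h + 3)*(h + 4)*(h - 4)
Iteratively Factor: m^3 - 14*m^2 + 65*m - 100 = (m - 4)*(m^2 - 10*m + 25) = (m - 5)*(m - 4)*(m - 5)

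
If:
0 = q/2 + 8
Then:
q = -16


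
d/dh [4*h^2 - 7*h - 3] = 8*h - 7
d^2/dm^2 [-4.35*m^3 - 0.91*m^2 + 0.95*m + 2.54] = -26.1*m - 1.82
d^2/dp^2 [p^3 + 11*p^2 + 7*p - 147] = 6*p + 22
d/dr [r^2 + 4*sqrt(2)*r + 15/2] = 2*r + 4*sqrt(2)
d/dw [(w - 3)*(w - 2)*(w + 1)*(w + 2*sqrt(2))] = 4*w^3 - 12*w^2 + 6*sqrt(2)*w^2 - 16*sqrt(2)*w + 2*w + 2*sqrt(2) + 6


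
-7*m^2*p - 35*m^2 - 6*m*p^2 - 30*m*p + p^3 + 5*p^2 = (-7*m + p)*(m + p)*(p + 5)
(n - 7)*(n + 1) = n^2 - 6*n - 7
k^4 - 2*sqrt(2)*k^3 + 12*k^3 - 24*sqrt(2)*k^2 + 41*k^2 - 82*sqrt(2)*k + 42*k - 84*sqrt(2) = (k + 2)*(k + 3)*(k + 7)*(k - 2*sqrt(2))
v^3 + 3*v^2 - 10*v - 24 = (v - 3)*(v + 2)*(v + 4)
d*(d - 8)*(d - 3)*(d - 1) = d^4 - 12*d^3 + 35*d^2 - 24*d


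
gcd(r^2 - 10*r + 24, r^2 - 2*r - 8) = r - 4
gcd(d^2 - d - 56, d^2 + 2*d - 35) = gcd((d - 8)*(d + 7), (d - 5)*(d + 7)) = d + 7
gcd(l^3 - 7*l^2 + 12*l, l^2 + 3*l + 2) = 1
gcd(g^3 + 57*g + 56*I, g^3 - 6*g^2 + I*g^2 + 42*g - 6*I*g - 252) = g + 7*I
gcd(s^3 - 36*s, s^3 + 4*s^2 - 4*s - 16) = 1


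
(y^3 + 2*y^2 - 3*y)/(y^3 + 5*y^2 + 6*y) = (y - 1)/(y + 2)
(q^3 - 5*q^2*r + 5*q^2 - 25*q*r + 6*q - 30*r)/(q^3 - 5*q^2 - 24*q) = (q^2 - 5*q*r + 2*q - 10*r)/(q*(q - 8))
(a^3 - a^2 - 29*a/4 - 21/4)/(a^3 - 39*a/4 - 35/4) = (2*a + 3)/(2*a + 5)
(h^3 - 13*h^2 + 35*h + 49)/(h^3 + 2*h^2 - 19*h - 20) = (h^2 - 14*h + 49)/(h^2 + h - 20)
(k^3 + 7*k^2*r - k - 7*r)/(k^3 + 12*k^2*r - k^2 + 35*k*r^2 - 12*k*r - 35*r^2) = (k + 1)/(k + 5*r)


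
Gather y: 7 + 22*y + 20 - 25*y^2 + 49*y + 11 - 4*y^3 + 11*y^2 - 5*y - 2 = -4*y^3 - 14*y^2 + 66*y + 36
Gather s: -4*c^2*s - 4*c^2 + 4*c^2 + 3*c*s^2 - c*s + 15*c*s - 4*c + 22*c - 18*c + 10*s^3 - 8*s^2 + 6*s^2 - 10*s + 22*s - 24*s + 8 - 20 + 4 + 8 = 10*s^3 + s^2*(3*c - 2) + s*(-4*c^2 + 14*c - 12)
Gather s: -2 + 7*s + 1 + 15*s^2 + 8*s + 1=15*s^2 + 15*s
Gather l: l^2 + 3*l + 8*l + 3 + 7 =l^2 + 11*l + 10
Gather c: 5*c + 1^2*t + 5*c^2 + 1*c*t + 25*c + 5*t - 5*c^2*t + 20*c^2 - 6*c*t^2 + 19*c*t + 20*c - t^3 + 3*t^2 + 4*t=c^2*(25 - 5*t) + c*(-6*t^2 + 20*t + 50) - t^3 + 3*t^2 + 10*t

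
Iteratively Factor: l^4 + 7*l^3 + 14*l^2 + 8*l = (l + 2)*(l^3 + 5*l^2 + 4*l) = (l + 2)*(l + 4)*(l^2 + l) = (l + 1)*(l + 2)*(l + 4)*(l)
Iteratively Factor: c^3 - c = (c - 1)*(c^2 + c) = (c - 1)*(c + 1)*(c)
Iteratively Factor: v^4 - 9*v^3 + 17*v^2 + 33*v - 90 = (v - 3)*(v^3 - 6*v^2 - v + 30) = (v - 3)^2*(v^2 - 3*v - 10) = (v - 5)*(v - 3)^2*(v + 2)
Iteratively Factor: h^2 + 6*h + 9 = (h + 3)*(h + 3)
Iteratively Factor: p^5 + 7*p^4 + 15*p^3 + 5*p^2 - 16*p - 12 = (p + 2)*(p^4 + 5*p^3 + 5*p^2 - 5*p - 6) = (p + 1)*(p + 2)*(p^3 + 4*p^2 + p - 6) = (p + 1)*(p + 2)*(p + 3)*(p^2 + p - 2) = (p + 1)*(p + 2)^2*(p + 3)*(p - 1)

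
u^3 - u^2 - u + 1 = (u - 1)^2*(u + 1)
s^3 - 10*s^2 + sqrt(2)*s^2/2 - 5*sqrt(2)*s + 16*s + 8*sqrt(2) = (s - 8)*(s - 2)*(s + sqrt(2)/2)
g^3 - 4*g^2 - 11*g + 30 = (g - 5)*(g - 2)*(g + 3)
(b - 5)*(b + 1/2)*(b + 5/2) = b^3 - 2*b^2 - 55*b/4 - 25/4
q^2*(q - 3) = q^3 - 3*q^2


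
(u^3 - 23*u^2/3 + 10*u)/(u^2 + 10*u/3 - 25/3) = u*(u - 6)/(u + 5)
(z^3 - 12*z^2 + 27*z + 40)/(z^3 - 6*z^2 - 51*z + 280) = (z + 1)/(z + 7)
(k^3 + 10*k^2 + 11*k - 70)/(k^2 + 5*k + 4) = (k^3 + 10*k^2 + 11*k - 70)/(k^2 + 5*k + 4)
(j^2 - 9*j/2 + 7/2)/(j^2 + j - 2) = (j - 7/2)/(j + 2)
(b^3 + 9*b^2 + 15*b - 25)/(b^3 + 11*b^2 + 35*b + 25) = (b - 1)/(b + 1)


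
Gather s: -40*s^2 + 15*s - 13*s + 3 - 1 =-40*s^2 + 2*s + 2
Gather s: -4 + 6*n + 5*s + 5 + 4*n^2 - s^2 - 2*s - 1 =4*n^2 + 6*n - s^2 + 3*s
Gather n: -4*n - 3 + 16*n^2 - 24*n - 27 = 16*n^2 - 28*n - 30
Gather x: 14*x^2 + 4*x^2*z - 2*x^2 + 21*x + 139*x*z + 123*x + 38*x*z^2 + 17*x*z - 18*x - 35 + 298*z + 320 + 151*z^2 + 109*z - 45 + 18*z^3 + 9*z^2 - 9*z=x^2*(4*z + 12) + x*(38*z^2 + 156*z + 126) + 18*z^3 + 160*z^2 + 398*z + 240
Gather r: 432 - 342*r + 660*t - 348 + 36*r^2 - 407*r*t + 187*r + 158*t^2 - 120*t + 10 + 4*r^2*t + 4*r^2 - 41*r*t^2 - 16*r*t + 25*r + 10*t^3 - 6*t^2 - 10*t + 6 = r^2*(4*t + 40) + r*(-41*t^2 - 423*t - 130) + 10*t^3 + 152*t^2 + 530*t + 100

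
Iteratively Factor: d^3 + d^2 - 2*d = (d)*(d^2 + d - 2) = d*(d + 2)*(d - 1)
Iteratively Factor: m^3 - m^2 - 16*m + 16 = (m - 4)*(m^2 + 3*m - 4) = (m - 4)*(m - 1)*(m + 4)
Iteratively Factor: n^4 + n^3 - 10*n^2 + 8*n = (n - 2)*(n^3 + 3*n^2 - 4*n) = n*(n - 2)*(n^2 + 3*n - 4) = n*(n - 2)*(n + 4)*(n - 1)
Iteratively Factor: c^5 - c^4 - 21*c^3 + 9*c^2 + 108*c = (c - 3)*(c^4 + 2*c^3 - 15*c^2 - 36*c) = c*(c - 3)*(c^3 + 2*c^2 - 15*c - 36) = c*(c - 4)*(c - 3)*(c^2 + 6*c + 9) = c*(c - 4)*(c - 3)*(c + 3)*(c + 3)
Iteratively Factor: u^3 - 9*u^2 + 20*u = (u)*(u^2 - 9*u + 20) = u*(u - 5)*(u - 4)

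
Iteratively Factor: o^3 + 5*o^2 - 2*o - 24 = (o + 4)*(o^2 + o - 6) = (o + 3)*(o + 4)*(o - 2)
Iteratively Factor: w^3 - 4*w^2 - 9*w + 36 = (w + 3)*(w^2 - 7*w + 12) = (w - 3)*(w + 3)*(w - 4)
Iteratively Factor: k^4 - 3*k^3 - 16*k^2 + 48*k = (k - 3)*(k^3 - 16*k) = (k - 4)*(k - 3)*(k^2 + 4*k) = k*(k - 4)*(k - 3)*(k + 4)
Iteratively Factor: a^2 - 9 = (a + 3)*(a - 3)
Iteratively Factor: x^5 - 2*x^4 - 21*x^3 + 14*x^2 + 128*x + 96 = (x + 1)*(x^4 - 3*x^3 - 18*x^2 + 32*x + 96) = (x + 1)*(x + 3)*(x^3 - 6*x^2 + 32) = (x + 1)*(x + 2)*(x + 3)*(x^2 - 8*x + 16) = (x - 4)*(x + 1)*(x + 2)*(x + 3)*(x - 4)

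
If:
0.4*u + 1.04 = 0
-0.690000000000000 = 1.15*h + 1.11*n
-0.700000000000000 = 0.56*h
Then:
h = -1.25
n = 0.67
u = -2.60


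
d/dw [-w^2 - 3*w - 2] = -2*w - 3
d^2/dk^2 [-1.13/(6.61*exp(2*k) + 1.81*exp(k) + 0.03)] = (-1.13*(13.22*exp(k) + 1.81)*(26.44*exp(k) + 3.62)*exp(k) + (29.8772*exp(k) + 2.0453)*(6.61*exp(2*k) + 1.81*exp(k) + 0.03))*exp(k)/(6.61*exp(2*k) + 1.81*exp(k) + 0.03)^3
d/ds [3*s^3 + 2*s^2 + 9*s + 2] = 9*s^2 + 4*s + 9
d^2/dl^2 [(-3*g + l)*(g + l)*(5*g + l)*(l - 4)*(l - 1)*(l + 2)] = -90*g^3*l + 90*g^3 - 156*g^2*l^2 + 234*g^2*l + 156*g^2 + 60*g*l^3 - 108*g*l^2 - 108*g*l + 48*g + 30*l^4 - 60*l^3 - 72*l^2 + 48*l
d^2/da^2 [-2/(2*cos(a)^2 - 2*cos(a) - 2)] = (-4*sin(a)^4 + 7*sin(a)^2 - 11*cos(a)/4 + 3*cos(3*a)/4 + 1)/(sin(a)^2 + cos(a))^3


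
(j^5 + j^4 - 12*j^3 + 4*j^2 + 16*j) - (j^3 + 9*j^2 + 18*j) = j^5 + j^4 - 13*j^3 - 5*j^2 - 2*j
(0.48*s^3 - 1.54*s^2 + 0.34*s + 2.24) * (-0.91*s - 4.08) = -0.4368*s^4 - 0.557*s^3 + 5.9738*s^2 - 3.4256*s - 9.1392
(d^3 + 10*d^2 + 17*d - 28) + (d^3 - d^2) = 2*d^3 + 9*d^2 + 17*d - 28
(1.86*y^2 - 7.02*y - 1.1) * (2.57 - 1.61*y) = -2.9946*y^3 + 16.0824*y^2 - 16.2704*y - 2.827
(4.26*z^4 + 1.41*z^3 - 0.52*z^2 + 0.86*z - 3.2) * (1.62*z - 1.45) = 6.9012*z^5 - 3.8928*z^4 - 2.8869*z^3 + 2.1472*z^2 - 6.431*z + 4.64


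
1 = 1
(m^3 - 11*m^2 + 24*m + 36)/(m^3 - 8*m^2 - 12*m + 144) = (m + 1)/(m + 4)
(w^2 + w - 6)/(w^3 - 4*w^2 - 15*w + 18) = (w - 2)/(w^2 - 7*w + 6)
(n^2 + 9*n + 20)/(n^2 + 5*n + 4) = (n + 5)/(n + 1)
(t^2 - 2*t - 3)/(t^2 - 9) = (t + 1)/(t + 3)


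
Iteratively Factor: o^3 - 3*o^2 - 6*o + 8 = (o + 2)*(o^2 - 5*o + 4) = (o - 4)*(o + 2)*(o - 1)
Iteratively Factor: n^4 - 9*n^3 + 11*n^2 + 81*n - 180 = (n + 3)*(n^3 - 12*n^2 + 47*n - 60) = (n - 5)*(n + 3)*(n^2 - 7*n + 12) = (n - 5)*(n - 4)*(n + 3)*(n - 3)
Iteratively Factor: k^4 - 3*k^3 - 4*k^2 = (k - 4)*(k^3 + k^2) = k*(k - 4)*(k^2 + k) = k^2*(k - 4)*(k + 1)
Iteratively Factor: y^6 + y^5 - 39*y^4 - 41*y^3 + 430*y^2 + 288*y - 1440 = (y + 4)*(y^5 - 3*y^4 - 27*y^3 + 67*y^2 + 162*y - 360) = (y + 3)*(y + 4)*(y^4 - 6*y^3 - 9*y^2 + 94*y - 120) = (y - 3)*(y + 3)*(y + 4)*(y^3 - 3*y^2 - 18*y + 40) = (y - 5)*(y - 3)*(y + 3)*(y + 4)*(y^2 + 2*y - 8) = (y - 5)*(y - 3)*(y + 3)*(y + 4)^2*(y - 2)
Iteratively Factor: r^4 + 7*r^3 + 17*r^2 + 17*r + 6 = (r + 1)*(r^3 + 6*r^2 + 11*r + 6) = (r + 1)^2*(r^2 + 5*r + 6) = (r + 1)^2*(r + 2)*(r + 3)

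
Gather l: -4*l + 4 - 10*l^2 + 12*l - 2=-10*l^2 + 8*l + 2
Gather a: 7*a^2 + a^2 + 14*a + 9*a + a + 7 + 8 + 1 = 8*a^2 + 24*a + 16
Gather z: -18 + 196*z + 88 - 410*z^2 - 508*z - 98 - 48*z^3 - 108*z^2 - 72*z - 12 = -48*z^3 - 518*z^2 - 384*z - 40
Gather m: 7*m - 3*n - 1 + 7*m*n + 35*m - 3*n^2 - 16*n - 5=m*(7*n + 42) - 3*n^2 - 19*n - 6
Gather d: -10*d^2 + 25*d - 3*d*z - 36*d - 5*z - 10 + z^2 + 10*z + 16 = -10*d^2 + d*(-3*z - 11) + z^2 + 5*z + 6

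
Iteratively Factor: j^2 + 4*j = (j)*(j + 4)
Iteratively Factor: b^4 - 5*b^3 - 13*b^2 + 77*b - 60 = (b - 1)*(b^3 - 4*b^2 - 17*b + 60) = (b - 1)*(b + 4)*(b^2 - 8*b + 15) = (b - 5)*(b - 1)*(b + 4)*(b - 3)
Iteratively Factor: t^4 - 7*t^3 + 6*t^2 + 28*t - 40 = (t - 2)*(t^3 - 5*t^2 - 4*t + 20) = (t - 2)*(t + 2)*(t^2 - 7*t + 10) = (t - 5)*(t - 2)*(t + 2)*(t - 2)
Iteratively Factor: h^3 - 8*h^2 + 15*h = (h - 5)*(h^2 - 3*h) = h*(h - 5)*(h - 3)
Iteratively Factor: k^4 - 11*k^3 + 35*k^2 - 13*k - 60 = (k - 4)*(k^3 - 7*k^2 + 7*k + 15) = (k - 4)*(k - 3)*(k^2 - 4*k - 5) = (k - 5)*(k - 4)*(k - 3)*(k + 1)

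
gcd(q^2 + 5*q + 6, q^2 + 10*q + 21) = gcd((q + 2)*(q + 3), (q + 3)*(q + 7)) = q + 3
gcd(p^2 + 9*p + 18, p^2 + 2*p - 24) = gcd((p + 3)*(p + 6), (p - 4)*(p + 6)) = p + 6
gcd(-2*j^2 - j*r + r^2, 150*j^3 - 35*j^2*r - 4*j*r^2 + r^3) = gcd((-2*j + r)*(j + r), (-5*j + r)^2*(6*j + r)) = 1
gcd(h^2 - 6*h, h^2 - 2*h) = h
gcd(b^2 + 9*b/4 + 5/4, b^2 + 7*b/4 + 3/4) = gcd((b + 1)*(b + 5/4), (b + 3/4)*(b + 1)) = b + 1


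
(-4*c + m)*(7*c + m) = -28*c^2 + 3*c*m + m^2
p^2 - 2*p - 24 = (p - 6)*(p + 4)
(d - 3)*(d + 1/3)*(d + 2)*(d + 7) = d^4 + 19*d^3/3 - 11*d^2 - 139*d/3 - 14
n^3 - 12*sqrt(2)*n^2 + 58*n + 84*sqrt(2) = (n - 7*sqrt(2))*(n - 6*sqrt(2))*(n + sqrt(2))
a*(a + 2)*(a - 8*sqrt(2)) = a^3 - 8*sqrt(2)*a^2 + 2*a^2 - 16*sqrt(2)*a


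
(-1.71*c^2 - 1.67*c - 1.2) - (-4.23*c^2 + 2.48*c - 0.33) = 2.52*c^2 - 4.15*c - 0.87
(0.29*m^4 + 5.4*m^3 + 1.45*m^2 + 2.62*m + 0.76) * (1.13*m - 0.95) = 0.3277*m^5 + 5.8265*m^4 - 3.4915*m^3 + 1.5831*m^2 - 1.6302*m - 0.722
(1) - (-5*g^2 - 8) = 5*g^2 + 9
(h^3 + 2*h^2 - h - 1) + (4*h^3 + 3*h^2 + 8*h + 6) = 5*h^3 + 5*h^2 + 7*h + 5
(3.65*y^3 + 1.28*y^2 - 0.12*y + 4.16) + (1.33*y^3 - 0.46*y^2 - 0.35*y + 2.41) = 4.98*y^3 + 0.82*y^2 - 0.47*y + 6.57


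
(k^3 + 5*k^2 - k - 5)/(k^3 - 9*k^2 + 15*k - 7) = (k^2 + 6*k + 5)/(k^2 - 8*k + 7)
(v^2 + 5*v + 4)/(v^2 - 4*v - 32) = (v + 1)/(v - 8)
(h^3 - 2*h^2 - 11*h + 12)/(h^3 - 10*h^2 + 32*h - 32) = (h^2 + 2*h - 3)/(h^2 - 6*h + 8)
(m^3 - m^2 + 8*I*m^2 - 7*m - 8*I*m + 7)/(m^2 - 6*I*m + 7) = (m^2 + m*(-1 + 7*I) - 7*I)/(m - 7*I)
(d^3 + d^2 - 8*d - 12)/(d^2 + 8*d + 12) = (d^2 - d - 6)/(d + 6)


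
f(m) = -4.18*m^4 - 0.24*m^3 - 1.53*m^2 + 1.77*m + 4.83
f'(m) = -16.72*m^3 - 0.72*m^2 - 3.06*m + 1.77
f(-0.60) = 2.73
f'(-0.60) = 6.96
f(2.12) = -85.02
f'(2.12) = -167.26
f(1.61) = -25.37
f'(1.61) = -74.80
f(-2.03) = -74.04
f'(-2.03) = 144.88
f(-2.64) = -209.14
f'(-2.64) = 312.47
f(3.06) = -377.45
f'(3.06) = -493.41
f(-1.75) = -40.87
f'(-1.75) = 94.53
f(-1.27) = -10.27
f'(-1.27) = 38.74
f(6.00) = -5508.75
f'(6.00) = -3654.03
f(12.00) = -87285.45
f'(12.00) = -29030.79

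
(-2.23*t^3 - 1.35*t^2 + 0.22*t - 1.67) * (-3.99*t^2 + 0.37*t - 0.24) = 8.8977*t^5 + 4.5614*t^4 - 0.8421*t^3 + 7.0687*t^2 - 0.6707*t + 0.4008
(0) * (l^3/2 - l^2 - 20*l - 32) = 0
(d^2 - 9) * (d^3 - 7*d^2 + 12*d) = d^5 - 7*d^4 + 3*d^3 + 63*d^2 - 108*d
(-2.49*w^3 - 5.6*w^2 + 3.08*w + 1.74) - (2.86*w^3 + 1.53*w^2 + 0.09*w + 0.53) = -5.35*w^3 - 7.13*w^2 + 2.99*w + 1.21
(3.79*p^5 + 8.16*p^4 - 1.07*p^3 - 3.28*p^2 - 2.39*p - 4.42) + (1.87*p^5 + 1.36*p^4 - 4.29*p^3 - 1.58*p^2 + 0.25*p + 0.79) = 5.66*p^5 + 9.52*p^4 - 5.36*p^3 - 4.86*p^2 - 2.14*p - 3.63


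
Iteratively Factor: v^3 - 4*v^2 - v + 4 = (v - 1)*(v^2 - 3*v - 4) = (v - 4)*(v - 1)*(v + 1)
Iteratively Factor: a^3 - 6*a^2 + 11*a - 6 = (a - 1)*(a^2 - 5*a + 6) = (a - 3)*(a - 1)*(a - 2)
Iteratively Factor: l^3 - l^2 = (l)*(l^2 - l) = l^2*(l - 1)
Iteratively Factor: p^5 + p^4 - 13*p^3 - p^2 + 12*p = (p)*(p^4 + p^3 - 13*p^2 - p + 12) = p*(p + 4)*(p^3 - 3*p^2 - p + 3) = p*(p - 3)*(p + 4)*(p^2 - 1) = p*(p - 3)*(p - 1)*(p + 4)*(p + 1)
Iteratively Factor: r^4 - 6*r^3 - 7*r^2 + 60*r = (r - 4)*(r^3 - 2*r^2 - 15*r) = (r - 5)*(r - 4)*(r^2 + 3*r) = (r - 5)*(r - 4)*(r + 3)*(r)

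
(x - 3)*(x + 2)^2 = x^3 + x^2 - 8*x - 12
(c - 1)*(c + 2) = c^2 + c - 2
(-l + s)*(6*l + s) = -6*l^2 + 5*l*s + s^2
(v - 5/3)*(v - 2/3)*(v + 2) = v^3 - v^2/3 - 32*v/9 + 20/9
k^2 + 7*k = k*(k + 7)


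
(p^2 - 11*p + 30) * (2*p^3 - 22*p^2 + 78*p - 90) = 2*p^5 - 44*p^4 + 380*p^3 - 1608*p^2 + 3330*p - 2700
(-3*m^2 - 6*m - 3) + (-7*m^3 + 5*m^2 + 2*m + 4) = -7*m^3 + 2*m^2 - 4*m + 1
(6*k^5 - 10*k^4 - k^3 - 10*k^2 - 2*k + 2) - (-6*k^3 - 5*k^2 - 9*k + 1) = 6*k^5 - 10*k^4 + 5*k^3 - 5*k^2 + 7*k + 1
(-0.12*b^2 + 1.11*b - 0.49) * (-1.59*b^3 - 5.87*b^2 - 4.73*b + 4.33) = 0.1908*b^5 - 1.0605*b^4 - 5.169*b^3 - 2.8936*b^2 + 7.124*b - 2.1217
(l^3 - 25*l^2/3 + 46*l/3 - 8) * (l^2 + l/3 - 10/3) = l^5 - 8*l^4 + 83*l^3/9 + 224*l^2/9 - 484*l/9 + 80/3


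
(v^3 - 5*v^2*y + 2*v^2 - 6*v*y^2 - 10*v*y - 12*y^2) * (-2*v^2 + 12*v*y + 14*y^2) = -2*v^5 + 22*v^4*y - 4*v^4 - 34*v^3*y^2 + 44*v^3*y - 142*v^2*y^3 - 68*v^2*y^2 - 84*v*y^4 - 284*v*y^3 - 168*y^4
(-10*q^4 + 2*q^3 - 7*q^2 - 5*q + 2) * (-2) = 20*q^4 - 4*q^3 + 14*q^2 + 10*q - 4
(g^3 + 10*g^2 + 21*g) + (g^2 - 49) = g^3 + 11*g^2 + 21*g - 49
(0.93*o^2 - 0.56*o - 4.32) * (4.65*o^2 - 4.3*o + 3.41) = 4.3245*o^4 - 6.603*o^3 - 14.5087*o^2 + 16.6664*o - 14.7312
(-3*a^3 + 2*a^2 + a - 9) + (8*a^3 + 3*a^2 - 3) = 5*a^3 + 5*a^2 + a - 12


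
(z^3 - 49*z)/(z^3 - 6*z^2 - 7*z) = (z + 7)/(z + 1)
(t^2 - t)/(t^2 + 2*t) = (t - 1)/(t + 2)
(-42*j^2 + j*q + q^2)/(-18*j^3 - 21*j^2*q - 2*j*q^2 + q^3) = (7*j + q)/(3*j^2 + 4*j*q + q^2)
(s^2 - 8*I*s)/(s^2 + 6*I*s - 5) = s*(s - 8*I)/(s^2 + 6*I*s - 5)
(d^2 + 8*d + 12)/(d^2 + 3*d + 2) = (d + 6)/(d + 1)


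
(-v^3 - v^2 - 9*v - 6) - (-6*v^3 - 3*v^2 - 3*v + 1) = 5*v^3 + 2*v^2 - 6*v - 7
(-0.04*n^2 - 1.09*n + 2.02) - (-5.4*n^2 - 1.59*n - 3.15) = 5.36*n^2 + 0.5*n + 5.17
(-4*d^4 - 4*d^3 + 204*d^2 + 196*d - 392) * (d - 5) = -4*d^5 + 16*d^4 + 224*d^3 - 824*d^2 - 1372*d + 1960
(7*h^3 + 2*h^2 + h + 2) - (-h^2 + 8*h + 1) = 7*h^3 + 3*h^2 - 7*h + 1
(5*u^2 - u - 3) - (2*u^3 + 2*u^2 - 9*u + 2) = -2*u^3 + 3*u^2 + 8*u - 5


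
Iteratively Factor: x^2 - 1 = (x - 1)*(x + 1)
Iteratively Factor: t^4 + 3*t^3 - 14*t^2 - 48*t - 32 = (t + 1)*(t^3 + 2*t^2 - 16*t - 32) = (t - 4)*(t + 1)*(t^2 + 6*t + 8) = (t - 4)*(t + 1)*(t + 2)*(t + 4)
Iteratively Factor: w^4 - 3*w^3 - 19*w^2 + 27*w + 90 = (w - 5)*(w^3 + 2*w^2 - 9*w - 18) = (w - 5)*(w + 2)*(w^2 - 9) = (w - 5)*(w - 3)*(w + 2)*(w + 3)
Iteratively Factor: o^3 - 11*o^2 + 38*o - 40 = (o - 2)*(o^2 - 9*o + 20) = (o - 5)*(o - 2)*(o - 4)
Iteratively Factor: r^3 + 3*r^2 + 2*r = (r + 1)*(r^2 + 2*r) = (r + 1)*(r + 2)*(r)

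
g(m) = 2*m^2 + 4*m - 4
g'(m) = 4*m + 4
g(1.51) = 6.60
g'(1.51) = 10.04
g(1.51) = 6.60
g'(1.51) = 10.04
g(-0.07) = -4.27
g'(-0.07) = 3.72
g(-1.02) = -6.00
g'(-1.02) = -0.08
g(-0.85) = -5.96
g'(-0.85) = 0.60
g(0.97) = 1.76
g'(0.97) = 7.88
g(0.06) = -3.75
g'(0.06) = 4.24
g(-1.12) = -5.97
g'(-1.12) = -0.48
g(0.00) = -4.00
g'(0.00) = 4.00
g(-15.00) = 386.00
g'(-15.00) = -56.00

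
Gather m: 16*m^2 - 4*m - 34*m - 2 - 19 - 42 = 16*m^2 - 38*m - 63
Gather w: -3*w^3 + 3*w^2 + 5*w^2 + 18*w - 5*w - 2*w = -3*w^3 + 8*w^2 + 11*w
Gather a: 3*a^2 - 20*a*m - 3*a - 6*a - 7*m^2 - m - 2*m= 3*a^2 + a*(-20*m - 9) - 7*m^2 - 3*m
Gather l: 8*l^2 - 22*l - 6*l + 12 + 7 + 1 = 8*l^2 - 28*l + 20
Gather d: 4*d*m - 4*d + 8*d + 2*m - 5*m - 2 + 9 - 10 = d*(4*m + 4) - 3*m - 3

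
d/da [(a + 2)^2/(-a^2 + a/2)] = 2*(9*a^2 + 16*a - 4)/(a^2*(4*a^2 - 4*a + 1))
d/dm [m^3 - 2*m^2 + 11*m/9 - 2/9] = 3*m^2 - 4*m + 11/9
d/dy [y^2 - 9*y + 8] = 2*y - 9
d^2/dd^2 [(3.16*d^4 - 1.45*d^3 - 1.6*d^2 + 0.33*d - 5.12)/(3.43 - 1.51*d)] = (-43.230696*d^4 + 268.477698*d^3 - 491.184918*d^2 + 102.35463*d + 57.577566)/(3.442951*d^3 - 23.462229*d^2 + 53.294997*d - 40.353607)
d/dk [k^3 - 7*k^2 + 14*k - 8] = 3*k^2 - 14*k + 14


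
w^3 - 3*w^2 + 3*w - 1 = (w - 1)^3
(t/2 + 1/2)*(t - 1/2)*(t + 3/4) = t^3/2 + 5*t^2/8 - t/16 - 3/16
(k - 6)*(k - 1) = k^2 - 7*k + 6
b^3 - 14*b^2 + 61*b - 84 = (b - 7)*(b - 4)*(b - 3)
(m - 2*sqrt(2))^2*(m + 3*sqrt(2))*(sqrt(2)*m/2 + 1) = sqrt(2)*m^4/2 - 9*sqrt(2)*m^2 + 8*m + 24*sqrt(2)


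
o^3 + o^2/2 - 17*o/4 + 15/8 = (o - 3/2)*(o - 1/2)*(o + 5/2)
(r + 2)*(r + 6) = r^2 + 8*r + 12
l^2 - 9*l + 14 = (l - 7)*(l - 2)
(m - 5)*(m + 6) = m^2 + m - 30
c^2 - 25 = (c - 5)*(c + 5)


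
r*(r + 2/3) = r^2 + 2*r/3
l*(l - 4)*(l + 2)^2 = l^4 - 12*l^2 - 16*l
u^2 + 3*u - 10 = (u - 2)*(u + 5)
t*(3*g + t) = 3*g*t + t^2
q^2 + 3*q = q*(q + 3)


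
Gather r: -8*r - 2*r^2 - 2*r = -2*r^2 - 10*r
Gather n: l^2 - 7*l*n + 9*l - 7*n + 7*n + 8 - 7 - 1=l^2 - 7*l*n + 9*l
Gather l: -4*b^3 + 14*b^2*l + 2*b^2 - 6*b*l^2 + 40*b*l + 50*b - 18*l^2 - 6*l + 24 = -4*b^3 + 2*b^2 + 50*b + l^2*(-6*b - 18) + l*(14*b^2 + 40*b - 6) + 24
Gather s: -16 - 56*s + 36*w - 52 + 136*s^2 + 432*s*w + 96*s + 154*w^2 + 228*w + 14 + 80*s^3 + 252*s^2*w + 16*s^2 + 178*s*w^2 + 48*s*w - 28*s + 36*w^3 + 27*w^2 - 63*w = 80*s^3 + s^2*(252*w + 152) + s*(178*w^2 + 480*w + 12) + 36*w^3 + 181*w^2 + 201*w - 54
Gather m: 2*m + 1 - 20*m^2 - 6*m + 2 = -20*m^2 - 4*m + 3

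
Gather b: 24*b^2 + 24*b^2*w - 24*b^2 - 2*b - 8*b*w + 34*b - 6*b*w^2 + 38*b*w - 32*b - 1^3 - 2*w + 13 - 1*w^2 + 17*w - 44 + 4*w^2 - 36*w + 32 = 24*b^2*w + b*(-6*w^2 + 30*w) + 3*w^2 - 21*w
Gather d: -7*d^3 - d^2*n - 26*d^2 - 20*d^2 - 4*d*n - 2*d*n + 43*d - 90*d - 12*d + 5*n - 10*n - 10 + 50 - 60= -7*d^3 + d^2*(-n - 46) + d*(-6*n - 59) - 5*n - 20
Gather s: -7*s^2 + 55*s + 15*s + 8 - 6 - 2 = -7*s^2 + 70*s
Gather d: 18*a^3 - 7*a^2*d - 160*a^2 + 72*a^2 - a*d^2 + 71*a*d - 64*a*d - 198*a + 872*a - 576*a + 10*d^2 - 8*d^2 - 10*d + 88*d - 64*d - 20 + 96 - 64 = 18*a^3 - 88*a^2 + 98*a + d^2*(2 - a) + d*(-7*a^2 + 7*a + 14) + 12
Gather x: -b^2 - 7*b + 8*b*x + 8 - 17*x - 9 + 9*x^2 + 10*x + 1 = -b^2 - 7*b + 9*x^2 + x*(8*b - 7)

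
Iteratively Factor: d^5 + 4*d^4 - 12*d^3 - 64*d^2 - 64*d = (d - 4)*(d^4 + 8*d^3 + 20*d^2 + 16*d) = (d - 4)*(d + 4)*(d^3 + 4*d^2 + 4*d) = (d - 4)*(d + 2)*(d + 4)*(d^2 + 2*d) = d*(d - 4)*(d + 2)*(d + 4)*(d + 2)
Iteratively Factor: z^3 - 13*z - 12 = (z + 3)*(z^2 - 3*z - 4) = (z - 4)*(z + 3)*(z + 1)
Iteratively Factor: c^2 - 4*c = (c)*(c - 4)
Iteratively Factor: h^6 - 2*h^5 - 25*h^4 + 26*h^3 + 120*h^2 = (h)*(h^5 - 2*h^4 - 25*h^3 + 26*h^2 + 120*h) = h*(h + 4)*(h^4 - 6*h^3 - h^2 + 30*h) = h*(h + 2)*(h + 4)*(h^3 - 8*h^2 + 15*h) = h^2*(h + 2)*(h + 4)*(h^2 - 8*h + 15) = h^2*(h - 5)*(h + 2)*(h + 4)*(h - 3)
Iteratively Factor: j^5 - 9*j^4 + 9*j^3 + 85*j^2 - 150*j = (j - 5)*(j^4 - 4*j^3 - 11*j^2 + 30*j) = (j - 5)^2*(j^3 + j^2 - 6*j) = (j - 5)^2*(j - 2)*(j^2 + 3*j) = (j - 5)^2*(j - 2)*(j + 3)*(j)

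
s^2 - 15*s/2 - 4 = (s - 8)*(s + 1/2)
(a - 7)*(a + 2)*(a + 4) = a^3 - a^2 - 34*a - 56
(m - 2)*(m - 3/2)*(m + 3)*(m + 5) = m^4 + 9*m^3/2 - 10*m^2 - 57*m/2 + 45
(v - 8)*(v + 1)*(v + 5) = v^3 - 2*v^2 - 43*v - 40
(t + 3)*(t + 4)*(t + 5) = t^3 + 12*t^2 + 47*t + 60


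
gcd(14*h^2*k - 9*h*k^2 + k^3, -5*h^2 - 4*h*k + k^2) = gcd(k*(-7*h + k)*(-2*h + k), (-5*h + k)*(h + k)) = 1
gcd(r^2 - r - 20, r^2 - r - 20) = r^2 - r - 20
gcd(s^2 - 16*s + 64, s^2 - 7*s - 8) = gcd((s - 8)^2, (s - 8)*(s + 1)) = s - 8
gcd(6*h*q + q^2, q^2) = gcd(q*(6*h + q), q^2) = q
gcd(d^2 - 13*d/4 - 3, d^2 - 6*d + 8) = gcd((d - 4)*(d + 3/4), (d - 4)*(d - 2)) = d - 4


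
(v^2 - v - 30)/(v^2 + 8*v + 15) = (v - 6)/(v + 3)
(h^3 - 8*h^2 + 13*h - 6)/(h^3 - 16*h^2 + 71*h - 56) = (h^2 - 7*h + 6)/(h^2 - 15*h + 56)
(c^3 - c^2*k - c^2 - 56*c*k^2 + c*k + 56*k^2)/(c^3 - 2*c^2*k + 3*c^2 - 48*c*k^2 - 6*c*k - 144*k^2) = (c^2 + 7*c*k - c - 7*k)/(c^2 + 6*c*k + 3*c + 18*k)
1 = 1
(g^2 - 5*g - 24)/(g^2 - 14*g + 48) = (g + 3)/(g - 6)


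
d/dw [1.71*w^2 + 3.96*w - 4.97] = 3.42*w + 3.96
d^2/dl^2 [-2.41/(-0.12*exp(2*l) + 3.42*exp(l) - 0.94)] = ((8.2422 - 1.1568*exp(l))*(0.12*exp(2*l) - 3.42*exp(l) + 0.94) + 2.41*(0.24*exp(l) - 3.42)*(0.48*exp(l) - 6.84)*exp(l))*exp(l)/(0.12*exp(2*l) - 3.42*exp(l) + 0.94)^3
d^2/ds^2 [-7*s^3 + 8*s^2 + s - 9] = 16 - 42*s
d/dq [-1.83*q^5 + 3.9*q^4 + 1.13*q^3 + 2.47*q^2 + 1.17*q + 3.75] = -9.15*q^4 + 15.6*q^3 + 3.39*q^2 + 4.94*q + 1.17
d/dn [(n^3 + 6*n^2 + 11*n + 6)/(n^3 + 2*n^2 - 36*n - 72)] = 2*(-2*n^2 - 39*n - 72)/(n^4 - 72*n^2 + 1296)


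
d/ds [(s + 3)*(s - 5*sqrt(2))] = 2*s - 5*sqrt(2) + 3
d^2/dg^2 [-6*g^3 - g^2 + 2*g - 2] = -36*g - 2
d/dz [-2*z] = -2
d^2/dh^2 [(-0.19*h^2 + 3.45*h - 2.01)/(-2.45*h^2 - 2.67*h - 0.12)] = (-43.90302*h^3 + 72.05499*h^2 + 84.97629*h + 29.69253)/(14.706125*h^6 + 48.080025*h^5 + 54.558315*h^4 + 23.744043*h^3 + 2.672244*h^2 + 0.115344*h + 0.001728)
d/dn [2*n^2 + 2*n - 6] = 4*n + 2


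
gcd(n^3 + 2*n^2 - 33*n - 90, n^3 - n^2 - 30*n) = n^2 - n - 30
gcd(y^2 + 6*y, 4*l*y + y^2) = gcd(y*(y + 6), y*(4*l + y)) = y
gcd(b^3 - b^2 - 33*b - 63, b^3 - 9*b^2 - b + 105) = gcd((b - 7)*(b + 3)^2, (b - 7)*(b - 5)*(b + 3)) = b^2 - 4*b - 21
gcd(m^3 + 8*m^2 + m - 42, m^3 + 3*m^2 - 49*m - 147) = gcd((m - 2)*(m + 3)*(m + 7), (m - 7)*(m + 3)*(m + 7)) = m^2 + 10*m + 21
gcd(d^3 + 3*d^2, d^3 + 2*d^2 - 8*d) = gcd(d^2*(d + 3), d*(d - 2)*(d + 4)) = d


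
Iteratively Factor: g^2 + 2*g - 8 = (g - 2)*(g + 4)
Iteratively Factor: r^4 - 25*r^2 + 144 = (r + 3)*(r^3 - 3*r^2 - 16*r + 48) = (r - 3)*(r + 3)*(r^2 - 16) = (r - 4)*(r - 3)*(r + 3)*(r + 4)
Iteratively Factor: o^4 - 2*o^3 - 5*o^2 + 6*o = (o)*(o^3 - 2*o^2 - 5*o + 6) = o*(o - 3)*(o^2 + o - 2) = o*(o - 3)*(o + 2)*(o - 1)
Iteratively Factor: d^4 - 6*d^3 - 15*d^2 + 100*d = (d)*(d^3 - 6*d^2 - 15*d + 100) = d*(d - 5)*(d^2 - d - 20) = d*(d - 5)^2*(d + 4)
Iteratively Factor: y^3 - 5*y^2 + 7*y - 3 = (y - 3)*(y^2 - 2*y + 1) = (y - 3)*(y - 1)*(y - 1)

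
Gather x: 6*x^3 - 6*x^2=6*x^3 - 6*x^2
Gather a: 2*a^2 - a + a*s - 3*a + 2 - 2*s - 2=2*a^2 + a*(s - 4) - 2*s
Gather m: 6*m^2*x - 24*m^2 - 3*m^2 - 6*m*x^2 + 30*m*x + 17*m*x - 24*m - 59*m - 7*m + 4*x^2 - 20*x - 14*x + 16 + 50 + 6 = m^2*(6*x - 27) + m*(-6*x^2 + 47*x - 90) + 4*x^2 - 34*x + 72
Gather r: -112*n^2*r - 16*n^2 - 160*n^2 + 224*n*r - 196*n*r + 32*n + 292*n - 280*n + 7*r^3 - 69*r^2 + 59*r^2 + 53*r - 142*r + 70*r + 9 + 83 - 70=-176*n^2 + 44*n + 7*r^3 - 10*r^2 + r*(-112*n^2 + 28*n - 19) + 22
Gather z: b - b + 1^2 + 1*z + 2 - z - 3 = 0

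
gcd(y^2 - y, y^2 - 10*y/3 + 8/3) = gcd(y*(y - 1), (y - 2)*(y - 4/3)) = 1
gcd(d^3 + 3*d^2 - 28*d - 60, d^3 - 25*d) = d - 5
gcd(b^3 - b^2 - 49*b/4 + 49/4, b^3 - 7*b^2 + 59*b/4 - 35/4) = b^2 - 9*b/2 + 7/2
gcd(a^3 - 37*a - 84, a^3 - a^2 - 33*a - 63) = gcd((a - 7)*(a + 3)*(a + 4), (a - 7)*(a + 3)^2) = a^2 - 4*a - 21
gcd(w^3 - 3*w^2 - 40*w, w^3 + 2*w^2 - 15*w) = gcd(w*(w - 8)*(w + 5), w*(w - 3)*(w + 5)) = w^2 + 5*w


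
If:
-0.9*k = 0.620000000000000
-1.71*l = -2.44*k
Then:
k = -0.69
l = -0.98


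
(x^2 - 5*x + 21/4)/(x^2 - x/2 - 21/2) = (x - 3/2)/(x + 3)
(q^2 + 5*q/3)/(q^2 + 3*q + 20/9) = 3*q/(3*q + 4)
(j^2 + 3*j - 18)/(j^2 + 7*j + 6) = (j - 3)/(j + 1)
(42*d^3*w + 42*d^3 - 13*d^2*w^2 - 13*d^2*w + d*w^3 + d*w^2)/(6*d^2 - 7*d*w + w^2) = d*(-7*d*w - 7*d + w^2 + w)/(-d + w)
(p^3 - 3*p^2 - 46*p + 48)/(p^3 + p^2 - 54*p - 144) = (p - 1)/(p + 3)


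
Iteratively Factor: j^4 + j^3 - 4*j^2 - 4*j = (j - 2)*(j^3 + 3*j^2 + 2*j) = (j - 2)*(j + 2)*(j^2 + j) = (j - 2)*(j + 1)*(j + 2)*(j)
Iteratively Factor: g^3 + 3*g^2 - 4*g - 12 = (g + 2)*(g^2 + g - 6) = (g + 2)*(g + 3)*(g - 2)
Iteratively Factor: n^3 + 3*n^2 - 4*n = (n + 4)*(n^2 - n) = (n - 1)*(n + 4)*(n)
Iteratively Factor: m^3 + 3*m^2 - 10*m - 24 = (m + 2)*(m^2 + m - 12) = (m - 3)*(m + 2)*(m + 4)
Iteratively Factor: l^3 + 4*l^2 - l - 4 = (l + 4)*(l^2 - 1) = (l - 1)*(l + 4)*(l + 1)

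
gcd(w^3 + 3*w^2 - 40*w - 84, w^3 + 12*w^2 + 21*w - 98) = w + 7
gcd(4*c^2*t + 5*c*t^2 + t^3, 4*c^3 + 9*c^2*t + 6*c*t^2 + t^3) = 4*c^2 + 5*c*t + t^2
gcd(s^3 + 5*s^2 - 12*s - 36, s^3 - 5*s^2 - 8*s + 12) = s + 2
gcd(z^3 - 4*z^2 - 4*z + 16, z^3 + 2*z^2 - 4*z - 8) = z^2 - 4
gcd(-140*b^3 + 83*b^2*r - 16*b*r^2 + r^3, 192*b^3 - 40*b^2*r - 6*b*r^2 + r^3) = -4*b + r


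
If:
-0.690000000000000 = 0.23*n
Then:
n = -3.00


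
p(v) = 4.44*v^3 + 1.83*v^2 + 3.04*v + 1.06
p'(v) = 13.32*v^2 + 3.66*v + 3.04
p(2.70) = 110.00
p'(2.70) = 110.02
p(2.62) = 101.44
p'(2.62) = 104.06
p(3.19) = 173.51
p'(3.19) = 150.26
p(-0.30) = 0.19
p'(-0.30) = 3.14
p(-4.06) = -278.26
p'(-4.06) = 207.74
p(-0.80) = -2.47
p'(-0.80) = 8.64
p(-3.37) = -158.33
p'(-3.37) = 141.98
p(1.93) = 45.66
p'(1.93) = 59.72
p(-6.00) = -910.34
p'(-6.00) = 460.60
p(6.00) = 1044.22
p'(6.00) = 504.52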